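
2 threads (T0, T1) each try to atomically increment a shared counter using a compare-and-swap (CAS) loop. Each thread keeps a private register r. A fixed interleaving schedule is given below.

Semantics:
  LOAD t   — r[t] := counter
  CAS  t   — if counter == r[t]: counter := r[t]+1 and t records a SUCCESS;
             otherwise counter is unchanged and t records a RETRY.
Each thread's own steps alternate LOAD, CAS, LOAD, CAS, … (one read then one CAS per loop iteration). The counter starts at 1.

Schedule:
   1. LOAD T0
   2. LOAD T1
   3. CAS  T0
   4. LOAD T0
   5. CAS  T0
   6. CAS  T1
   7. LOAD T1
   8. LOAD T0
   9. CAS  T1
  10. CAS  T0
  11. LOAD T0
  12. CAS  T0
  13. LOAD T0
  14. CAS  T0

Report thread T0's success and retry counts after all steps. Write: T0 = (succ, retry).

T0 = (4, 1)

#1 T0 reads 1
#2 T1 reads 1
#3 T0 CAS(1→2) writes; counter now 2
#4 T0 reads 2
#5 T0 CAS(2→3) writes; counter now 3
#6 T1 CAS(1→2) fails; counter now 3
#7 T1 reads 3
#8 T0 reads 3
#9 T1 CAS(3→4) writes; counter now 4
#10 T0 CAS(3→4) fails; counter now 4
#11 T0 reads 4
#12 T0 CAS(4→5) writes; counter now 5
#13 T0 reads 5
#14 T0 CAS(5→6) writes; counter now 6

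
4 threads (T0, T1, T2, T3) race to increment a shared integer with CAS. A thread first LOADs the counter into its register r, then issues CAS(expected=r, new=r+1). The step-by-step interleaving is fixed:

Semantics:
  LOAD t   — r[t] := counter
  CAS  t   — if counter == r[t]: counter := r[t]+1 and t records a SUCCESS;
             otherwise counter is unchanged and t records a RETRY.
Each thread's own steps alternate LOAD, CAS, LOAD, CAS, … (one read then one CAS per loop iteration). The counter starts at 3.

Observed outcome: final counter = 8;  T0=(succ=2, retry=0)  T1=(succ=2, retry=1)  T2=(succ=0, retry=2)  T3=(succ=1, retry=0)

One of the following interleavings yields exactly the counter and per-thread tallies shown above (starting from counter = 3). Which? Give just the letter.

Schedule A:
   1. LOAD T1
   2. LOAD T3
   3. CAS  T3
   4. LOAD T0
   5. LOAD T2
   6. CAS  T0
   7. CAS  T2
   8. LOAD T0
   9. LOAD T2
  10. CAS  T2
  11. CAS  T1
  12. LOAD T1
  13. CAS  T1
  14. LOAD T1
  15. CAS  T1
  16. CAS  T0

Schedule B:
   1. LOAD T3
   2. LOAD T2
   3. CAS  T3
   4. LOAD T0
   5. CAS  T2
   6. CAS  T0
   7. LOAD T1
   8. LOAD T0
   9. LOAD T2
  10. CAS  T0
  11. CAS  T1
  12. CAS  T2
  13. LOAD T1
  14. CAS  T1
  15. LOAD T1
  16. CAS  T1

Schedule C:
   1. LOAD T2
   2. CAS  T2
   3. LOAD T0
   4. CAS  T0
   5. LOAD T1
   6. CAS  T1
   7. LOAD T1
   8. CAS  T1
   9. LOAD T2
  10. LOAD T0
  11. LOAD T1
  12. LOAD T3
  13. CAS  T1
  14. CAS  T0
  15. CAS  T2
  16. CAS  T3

Simulating candidate B:
[1] T3.load  rd  (counter 3, T3.r 3)
[2] T2.load  rd  (counter 3, T2.r 3)
[3] T3.cas  hit  (counter 4, T3.r 3)
[4] T0.load  rd  (counter 4, T0.r 4)
[5] T2.cas  miss  (counter 4, T2.r 3)
[6] T0.cas  hit  (counter 5, T0.r 4)
[7] T1.load  rd  (counter 5, T1.r 5)
[8] T0.load  rd  (counter 5, T0.r 5)
[9] T2.load  rd  (counter 5, T2.r 5)
[10] T0.cas  hit  (counter 6, T0.r 5)
[11] T1.cas  miss  (counter 6, T1.r 5)
[12] T2.cas  miss  (counter 6, T2.r 5)
[13] T1.load  rd  (counter 6, T1.r 6)
[14] T1.cas  hit  (counter 7, T1.r 6)
[15] T1.load  rd  (counter 7, T1.r 7)
[16] T1.cas  hit  (counter 8, T1.r 7)

B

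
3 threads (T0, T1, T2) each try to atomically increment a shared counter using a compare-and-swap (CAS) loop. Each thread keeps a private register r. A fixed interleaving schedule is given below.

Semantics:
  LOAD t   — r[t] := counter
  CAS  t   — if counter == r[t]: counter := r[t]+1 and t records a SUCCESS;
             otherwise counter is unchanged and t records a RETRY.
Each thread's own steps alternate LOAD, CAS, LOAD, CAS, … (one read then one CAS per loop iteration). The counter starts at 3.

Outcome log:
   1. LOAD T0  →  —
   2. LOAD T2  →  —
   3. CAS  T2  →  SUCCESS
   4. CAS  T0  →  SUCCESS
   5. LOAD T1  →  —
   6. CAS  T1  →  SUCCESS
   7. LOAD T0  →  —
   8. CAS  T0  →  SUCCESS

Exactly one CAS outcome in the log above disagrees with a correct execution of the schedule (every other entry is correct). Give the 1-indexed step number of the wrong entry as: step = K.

step = 4

Reference trace:
[1] T0.load  rd  (counter 3, T0.r 3)
[2] T2.load  rd  (counter 3, T2.r 3)
[3] T2.cas  hit  (counter 4, T2.r 3)
[4] T0.cas  miss  (counter 4, T0.r 3)
[5] T1.load  rd  (counter 4, T1.r 4)
[6] T1.cas  hit  (counter 5, T1.r 4)
[7] T0.load  rd  (counter 5, T0.r 5)
[8] T0.cas  hit  (counter 6, T0.r 5)
Flip is step 4.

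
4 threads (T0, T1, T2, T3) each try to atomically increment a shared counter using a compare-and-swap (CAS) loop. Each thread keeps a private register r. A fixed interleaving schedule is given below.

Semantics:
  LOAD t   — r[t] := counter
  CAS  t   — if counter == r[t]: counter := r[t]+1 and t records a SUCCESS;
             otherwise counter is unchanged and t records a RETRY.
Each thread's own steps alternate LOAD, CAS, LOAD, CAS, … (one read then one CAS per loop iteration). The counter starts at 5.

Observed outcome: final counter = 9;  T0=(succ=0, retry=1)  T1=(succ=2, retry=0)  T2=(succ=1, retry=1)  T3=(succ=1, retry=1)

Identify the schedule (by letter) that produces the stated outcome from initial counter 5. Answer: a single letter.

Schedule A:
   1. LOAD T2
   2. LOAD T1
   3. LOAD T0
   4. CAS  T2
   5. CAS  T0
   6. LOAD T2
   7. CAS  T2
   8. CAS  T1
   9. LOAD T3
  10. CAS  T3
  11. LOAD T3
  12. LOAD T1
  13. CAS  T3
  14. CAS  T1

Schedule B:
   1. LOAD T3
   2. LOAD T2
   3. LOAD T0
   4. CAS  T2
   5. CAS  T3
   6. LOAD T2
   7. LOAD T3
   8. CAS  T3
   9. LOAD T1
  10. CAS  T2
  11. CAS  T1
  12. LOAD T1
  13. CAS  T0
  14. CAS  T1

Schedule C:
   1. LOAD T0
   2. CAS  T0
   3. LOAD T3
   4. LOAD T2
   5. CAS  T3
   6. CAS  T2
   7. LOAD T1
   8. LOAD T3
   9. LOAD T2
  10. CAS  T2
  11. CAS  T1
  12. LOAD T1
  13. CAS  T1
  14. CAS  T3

B

Run B:
[1] T3.load  rd  (counter 5, T3.r 5)
[2] T2.load  rd  (counter 5, T2.r 5)
[3] T0.load  rd  (counter 5, T0.r 5)
[4] T2.cas  hit  (counter 6, T2.r 5)
[5] T3.cas  miss  (counter 6, T3.r 5)
[6] T2.load  rd  (counter 6, T2.r 6)
[7] T3.load  rd  (counter 6, T3.r 6)
[8] T3.cas  hit  (counter 7, T3.r 6)
[9] T1.load  rd  (counter 7, T1.r 7)
[10] T2.cas  miss  (counter 7, T2.r 6)
[11] T1.cas  hit  (counter 8, T1.r 7)
[12] T1.load  rd  (counter 8, T1.r 8)
[13] T0.cas  miss  (counter 8, T0.r 5)
[14] T1.cas  hit  (counter 9, T1.r 8)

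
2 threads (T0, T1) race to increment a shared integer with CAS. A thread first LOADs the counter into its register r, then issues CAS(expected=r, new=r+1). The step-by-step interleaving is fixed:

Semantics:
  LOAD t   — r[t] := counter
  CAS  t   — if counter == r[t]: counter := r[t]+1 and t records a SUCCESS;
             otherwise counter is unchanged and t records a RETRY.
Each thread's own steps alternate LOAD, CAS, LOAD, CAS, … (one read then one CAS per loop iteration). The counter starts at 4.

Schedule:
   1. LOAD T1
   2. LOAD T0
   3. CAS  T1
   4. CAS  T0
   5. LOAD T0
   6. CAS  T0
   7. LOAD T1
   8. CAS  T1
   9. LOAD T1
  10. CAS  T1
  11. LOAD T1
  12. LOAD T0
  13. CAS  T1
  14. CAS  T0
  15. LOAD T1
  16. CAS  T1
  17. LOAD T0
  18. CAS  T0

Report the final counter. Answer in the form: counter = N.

counter = 11

#1 T1 reads 4
#2 T0 reads 4
#3 T1 CAS(4→5) writes; counter now 5
#4 T0 CAS(4→5) fails; counter now 5
#5 T0 reads 5
#6 T0 CAS(5→6) writes; counter now 6
#7 T1 reads 6
#8 T1 CAS(6→7) writes; counter now 7
#9 T1 reads 7
#10 T1 CAS(7→8) writes; counter now 8
#11 T1 reads 8
#12 T0 reads 8
#13 T1 CAS(8→9) writes; counter now 9
#14 T0 CAS(8→9) fails; counter now 9
#15 T1 reads 9
#16 T1 CAS(9→10) writes; counter now 10
#17 T0 reads 10
#18 T0 CAS(10→11) writes; counter now 11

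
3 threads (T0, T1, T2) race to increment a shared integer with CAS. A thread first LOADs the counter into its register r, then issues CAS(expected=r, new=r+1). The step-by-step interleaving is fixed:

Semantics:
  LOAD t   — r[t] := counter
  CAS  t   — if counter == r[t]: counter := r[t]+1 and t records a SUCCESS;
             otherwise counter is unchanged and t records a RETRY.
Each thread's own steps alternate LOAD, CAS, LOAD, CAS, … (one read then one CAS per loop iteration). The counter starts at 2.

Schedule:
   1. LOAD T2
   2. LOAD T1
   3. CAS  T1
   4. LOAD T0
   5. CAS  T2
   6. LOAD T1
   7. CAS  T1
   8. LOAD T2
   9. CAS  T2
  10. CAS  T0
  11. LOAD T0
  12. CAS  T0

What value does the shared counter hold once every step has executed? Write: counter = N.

1. LOAD T2 → mem=2 r[T2]=2 [LOAD]
2. LOAD T1 → mem=2 r[T1]=2 [LOAD]
3. CAS T1 → mem=3 r[T1]=2 [OK]
4. LOAD T0 → mem=3 r[T0]=3 [LOAD]
5. CAS T2 → mem=3 r[T2]=2 [RETRY]
6. LOAD T1 → mem=3 r[T1]=3 [LOAD]
7. CAS T1 → mem=4 r[T1]=3 [OK]
8. LOAD T2 → mem=4 r[T2]=4 [LOAD]
9. CAS T2 → mem=5 r[T2]=4 [OK]
10. CAS T0 → mem=5 r[T0]=3 [RETRY]
11. LOAD T0 → mem=5 r[T0]=5 [LOAD]
12. CAS T0 → mem=6 r[T0]=5 [OK]

counter = 6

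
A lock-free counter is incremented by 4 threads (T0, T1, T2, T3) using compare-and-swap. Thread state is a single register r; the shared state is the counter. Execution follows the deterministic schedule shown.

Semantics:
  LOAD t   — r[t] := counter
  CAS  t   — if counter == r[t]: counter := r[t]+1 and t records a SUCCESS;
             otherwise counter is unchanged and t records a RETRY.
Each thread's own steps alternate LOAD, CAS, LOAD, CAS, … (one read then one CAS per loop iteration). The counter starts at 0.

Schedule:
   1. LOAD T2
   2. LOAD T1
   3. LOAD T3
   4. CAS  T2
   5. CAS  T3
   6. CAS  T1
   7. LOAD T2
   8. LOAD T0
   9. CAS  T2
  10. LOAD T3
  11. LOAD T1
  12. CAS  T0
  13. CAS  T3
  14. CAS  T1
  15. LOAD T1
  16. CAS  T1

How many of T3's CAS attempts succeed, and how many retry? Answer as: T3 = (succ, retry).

T3 = (1, 1)

step 1: T2 LOAD ⇒ load; ctr=0 reg=0
step 2: T1 LOAD ⇒ load; ctr=0 reg=0
step 3: T3 LOAD ⇒ load; ctr=0 reg=0
step 4: T2 CAS ⇒ ok; ctr=1 reg=0
step 5: T3 CAS ⇒ retry; ctr=1 reg=0
step 6: T1 CAS ⇒ retry; ctr=1 reg=0
step 7: T2 LOAD ⇒ load; ctr=1 reg=1
step 8: T0 LOAD ⇒ load; ctr=1 reg=1
step 9: T2 CAS ⇒ ok; ctr=2 reg=1
step 10: T3 LOAD ⇒ load; ctr=2 reg=2
step 11: T1 LOAD ⇒ load; ctr=2 reg=2
step 12: T0 CAS ⇒ retry; ctr=2 reg=1
step 13: T3 CAS ⇒ ok; ctr=3 reg=2
step 14: T1 CAS ⇒ retry; ctr=3 reg=2
step 15: T1 LOAD ⇒ load; ctr=3 reg=3
step 16: T1 CAS ⇒ ok; ctr=4 reg=3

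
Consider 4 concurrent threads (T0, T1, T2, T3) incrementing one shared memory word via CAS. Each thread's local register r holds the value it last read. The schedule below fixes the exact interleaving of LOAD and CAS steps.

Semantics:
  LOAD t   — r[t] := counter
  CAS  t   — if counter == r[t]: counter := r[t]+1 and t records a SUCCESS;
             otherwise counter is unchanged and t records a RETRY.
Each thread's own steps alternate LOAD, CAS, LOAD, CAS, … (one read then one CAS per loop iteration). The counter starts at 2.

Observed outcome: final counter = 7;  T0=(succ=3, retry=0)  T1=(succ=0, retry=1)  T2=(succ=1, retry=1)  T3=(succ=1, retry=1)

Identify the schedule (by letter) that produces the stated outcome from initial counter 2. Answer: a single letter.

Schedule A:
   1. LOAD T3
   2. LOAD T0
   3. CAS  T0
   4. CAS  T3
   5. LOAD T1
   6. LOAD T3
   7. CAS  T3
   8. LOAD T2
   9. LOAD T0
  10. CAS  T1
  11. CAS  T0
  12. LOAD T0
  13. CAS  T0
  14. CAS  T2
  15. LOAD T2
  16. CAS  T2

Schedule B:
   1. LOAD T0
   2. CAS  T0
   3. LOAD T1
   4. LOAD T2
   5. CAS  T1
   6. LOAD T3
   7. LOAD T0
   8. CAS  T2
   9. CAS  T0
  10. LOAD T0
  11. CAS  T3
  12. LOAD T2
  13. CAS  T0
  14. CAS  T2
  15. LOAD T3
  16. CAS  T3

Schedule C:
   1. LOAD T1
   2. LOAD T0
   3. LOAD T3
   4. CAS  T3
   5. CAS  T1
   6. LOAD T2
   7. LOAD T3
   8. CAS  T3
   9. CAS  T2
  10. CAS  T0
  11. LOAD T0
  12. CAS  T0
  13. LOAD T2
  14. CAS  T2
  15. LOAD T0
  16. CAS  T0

A

Run A:
   1) LOAD T3:  M=2  r_T3=2
   2) LOAD T0:  M=2  r_T0=2
   3) CAS  T0:  M=3  r_T0=2 ✓
   4) CAS  T3:  M=3  r_T3=2 ✗
   5) LOAD T1:  M=3  r_T1=3
   6) LOAD T3:  M=3  r_T3=3
   7) CAS  T3:  M=4  r_T3=3 ✓
   8) LOAD T2:  M=4  r_T2=4
   9) LOAD T0:  M=4  r_T0=4
  10) CAS  T1:  M=4  r_T1=3 ✗
  11) CAS  T0:  M=5  r_T0=4 ✓
  12) LOAD T0:  M=5  r_T0=5
  13) CAS  T0:  M=6  r_T0=5 ✓
  14) CAS  T2:  M=6  r_T2=4 ✗
  15) LOAD T2:  M=6  r_T2=6
  16) CAS  T2:  M=7  r_T2=6 ✓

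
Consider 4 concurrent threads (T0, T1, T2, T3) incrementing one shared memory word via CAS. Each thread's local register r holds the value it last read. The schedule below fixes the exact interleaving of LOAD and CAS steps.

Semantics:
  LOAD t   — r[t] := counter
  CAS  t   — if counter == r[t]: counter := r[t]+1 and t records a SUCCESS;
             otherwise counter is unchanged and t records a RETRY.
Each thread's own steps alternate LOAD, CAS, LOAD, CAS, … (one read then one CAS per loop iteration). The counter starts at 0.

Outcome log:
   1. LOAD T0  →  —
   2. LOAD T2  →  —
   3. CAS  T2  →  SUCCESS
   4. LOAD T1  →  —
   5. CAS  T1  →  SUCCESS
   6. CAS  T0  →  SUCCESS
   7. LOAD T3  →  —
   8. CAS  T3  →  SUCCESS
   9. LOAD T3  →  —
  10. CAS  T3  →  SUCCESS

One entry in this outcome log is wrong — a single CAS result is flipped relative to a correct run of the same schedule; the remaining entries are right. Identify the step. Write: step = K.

Reference trace:
T0 LOAD — after: cnt=0, r=0 — load
T2 LOAD — after: cnt=0, r=0 — load
T2 CAS — after: cnt=1, r=0 — ok
T1 LOAD — after: cnt=1, r=1 — load
T1 CAS — after: cnt=2, r=1 — ok
T0 CAS — after: cnt=2, r=0 — retry
T3 LOAD — after: cnt=2, r=2 — load
T3 CAS — after: cnt=3, r=2 — ok
T3 LOAD — after: cnt=3, r=3 — load
T3 CAS — after: cnt=4, r=3 — ok
Flip is step 6.

step = 6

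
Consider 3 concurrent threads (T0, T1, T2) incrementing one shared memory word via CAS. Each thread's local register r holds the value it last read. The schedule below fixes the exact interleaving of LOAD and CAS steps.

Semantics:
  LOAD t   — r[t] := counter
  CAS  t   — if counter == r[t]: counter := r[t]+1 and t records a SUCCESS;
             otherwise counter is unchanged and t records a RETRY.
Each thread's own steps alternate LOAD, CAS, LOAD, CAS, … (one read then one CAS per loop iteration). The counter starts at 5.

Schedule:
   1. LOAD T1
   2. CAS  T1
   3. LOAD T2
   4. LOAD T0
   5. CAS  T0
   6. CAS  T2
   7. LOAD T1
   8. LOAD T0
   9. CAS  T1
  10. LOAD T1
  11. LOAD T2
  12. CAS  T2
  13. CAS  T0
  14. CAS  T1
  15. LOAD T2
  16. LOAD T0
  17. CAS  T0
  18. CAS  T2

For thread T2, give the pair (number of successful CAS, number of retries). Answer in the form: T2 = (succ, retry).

step 1: T1 LOAD ⇒ load; ctr=5 reg=5
step 2: T1 CAS ⇒ ok; ctr=6 reg=5
step 3: T2 LOAD ⇒ load; ctr=6 reg=6
step 4: T0 LOAD ⇒ load; ctr=6 reg=6
step 5: T0 CAS ⇒ ok; ctr=7 reg=6
step 6: T2 CAS ⇒ retry; ctr=7 reg=6
step 7: T1 LOAD ⇒ load; ctr=7 reg=7
step 8: T0 LOAD ⇒ load; ctr=7 reg=7
step 9: T1 CAS ⇒ ok; ctr=8 reg=7
step 10: T1 LOAD ⇒ load; ctr=8 reg=8
step 11: T2 LOAD ⇒ load; ctr=8 reg=8
step 12: T2 CAS ⇒ ok; ctr=9 reg=8
step 13: T0 CAS ⇒ retry; ctr=9 reg=7
step 14: T1 CAS ⇒ retry; ctr=9 reg=8
step 15: T2 LOAD ⇒ load; ctr=9 reg=9
step 16: T0 LOAD ⇒ load; ctr=9 reg=9
step 17: T0 CAS ⇒ ok; ctr=10 reg=9
step 18: T2 CAS ⇒ retry; ctr=10 reg=9

T2 = (1, 2)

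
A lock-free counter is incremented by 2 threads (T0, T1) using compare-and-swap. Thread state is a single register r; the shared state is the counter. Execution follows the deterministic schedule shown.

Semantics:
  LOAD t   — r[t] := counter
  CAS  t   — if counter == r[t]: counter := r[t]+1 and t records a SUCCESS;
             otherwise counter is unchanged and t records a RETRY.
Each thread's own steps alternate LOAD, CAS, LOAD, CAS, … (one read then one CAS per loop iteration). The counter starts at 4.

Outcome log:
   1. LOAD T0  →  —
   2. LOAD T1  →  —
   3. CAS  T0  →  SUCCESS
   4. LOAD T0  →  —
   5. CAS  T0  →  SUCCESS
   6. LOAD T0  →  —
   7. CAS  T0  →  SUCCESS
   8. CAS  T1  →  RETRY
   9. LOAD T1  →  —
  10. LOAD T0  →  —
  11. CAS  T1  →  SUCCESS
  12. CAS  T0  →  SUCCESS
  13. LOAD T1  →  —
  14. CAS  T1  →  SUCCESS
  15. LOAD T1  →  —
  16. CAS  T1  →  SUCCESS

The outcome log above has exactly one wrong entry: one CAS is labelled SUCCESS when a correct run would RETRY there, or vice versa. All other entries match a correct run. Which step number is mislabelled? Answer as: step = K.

step = 12

Re-executing:
   1) LOAD T0:  M=4  r_T0=4
   2) LOAD T1:  M=4  r_T1=4
   3) CAS  T0:  M=5  r_T0=4 ✓
   4) LOAD T0:  M=5  r_T0=5
   5) CAS  T0:  M=6  r_T0=5 ✓
   6) LOAD T0:  M=6  r_T0=6
   7) CAS  T0:  M=7  r_T0=6 ✓
   8) CAS  T1:  M=7  r_T1=4 ✗
   9) LOAD T1:  M=7  r_T1=7
  10) LOAD T0:  M=7  r_T0=7
  11) CAS  T1:  M=8  r_T1=7 ✓
  12) CAS  T0:  M=8  r_T0=7 ✗
  13) LOAD T1:  M=8  r_T1=8
  14) CAS  T1:  M=9  r_T1=8 ✓
  15) LOAD T1:  M=9  r_T1=9
  16) CAS  T1:  M=10  r_T1=9 ✓
Flip is step 12.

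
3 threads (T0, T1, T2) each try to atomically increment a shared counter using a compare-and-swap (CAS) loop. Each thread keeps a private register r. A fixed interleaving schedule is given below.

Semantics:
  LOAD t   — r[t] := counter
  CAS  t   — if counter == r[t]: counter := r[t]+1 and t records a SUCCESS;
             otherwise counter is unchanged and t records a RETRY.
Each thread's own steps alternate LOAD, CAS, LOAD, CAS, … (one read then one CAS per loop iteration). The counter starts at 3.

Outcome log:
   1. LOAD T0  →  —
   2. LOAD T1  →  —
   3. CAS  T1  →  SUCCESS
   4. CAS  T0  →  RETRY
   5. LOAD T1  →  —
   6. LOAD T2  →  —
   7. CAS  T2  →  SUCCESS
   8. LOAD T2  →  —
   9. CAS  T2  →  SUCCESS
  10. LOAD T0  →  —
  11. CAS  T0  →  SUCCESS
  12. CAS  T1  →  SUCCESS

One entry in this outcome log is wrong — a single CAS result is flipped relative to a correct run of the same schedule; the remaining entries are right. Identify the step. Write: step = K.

Correct run:
#1 T0 reads 3
#2 T1 reads 3
#3 T1 CAS(3→4) writes; counter now 4
#4 T0 CAS(3→4) fails; counter now 4
#5 T1 reads 4
#6 T2 reads 4
#7 T2 CAS(4→5) writes; counter now 5
#8 T2 reads 5
#9 T2 CAS(5→6) writes; counter now 6
#10 T0 reads 6
#11 T0 CAS(6→7) writes; counter now 7
#12 T1 CAS(4→5) fails; counter now 7
Flip is step 12.

step = 12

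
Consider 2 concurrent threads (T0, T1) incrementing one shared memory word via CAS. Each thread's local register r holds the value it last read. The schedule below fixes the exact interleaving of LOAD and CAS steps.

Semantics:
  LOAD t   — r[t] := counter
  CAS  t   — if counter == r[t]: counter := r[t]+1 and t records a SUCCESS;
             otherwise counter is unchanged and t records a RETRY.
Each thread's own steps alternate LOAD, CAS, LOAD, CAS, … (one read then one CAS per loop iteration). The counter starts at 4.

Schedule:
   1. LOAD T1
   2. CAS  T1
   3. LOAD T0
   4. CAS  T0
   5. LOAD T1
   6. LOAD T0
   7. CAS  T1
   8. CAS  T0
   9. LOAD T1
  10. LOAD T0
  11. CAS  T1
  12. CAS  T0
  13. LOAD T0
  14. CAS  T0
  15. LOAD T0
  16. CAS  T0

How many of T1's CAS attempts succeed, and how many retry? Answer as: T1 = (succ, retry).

T1 = (3, 0)

T1 LOAD — after: cnt=4, r=4 — load
T1 CAS — after: cnt=5, r=4 — ok
T0 LOAD — after: cnt=5, r=5 — load
T0 CAS — after: cnt=6, r=5 — ok
T1 LOAD — after: cnt=6, r=6 — load
T0 LOAD — after: cnt=6, r=6 — load
T1 CAS — after: cnt=7, r=6 — ok
T0 CAS — after: cnt=7, r=6 — retry
T1 LOAD — after: cnt=7, r=7 — load
T0 LOAD — after: cnt=7, r=7 — load
T1 CAS — after: cnt=8, r=7 — ok
T0 CAS — after: cnt=8, r=7 — retry
T0 LOAD — after: cnt=8, r=8 — load
T0 CAS — after: cnt=9, r=8 — ok
T0 LOAD — after: cnt=9, r=9 — load
T0 CAS — after: cnt=10, r=9 — ok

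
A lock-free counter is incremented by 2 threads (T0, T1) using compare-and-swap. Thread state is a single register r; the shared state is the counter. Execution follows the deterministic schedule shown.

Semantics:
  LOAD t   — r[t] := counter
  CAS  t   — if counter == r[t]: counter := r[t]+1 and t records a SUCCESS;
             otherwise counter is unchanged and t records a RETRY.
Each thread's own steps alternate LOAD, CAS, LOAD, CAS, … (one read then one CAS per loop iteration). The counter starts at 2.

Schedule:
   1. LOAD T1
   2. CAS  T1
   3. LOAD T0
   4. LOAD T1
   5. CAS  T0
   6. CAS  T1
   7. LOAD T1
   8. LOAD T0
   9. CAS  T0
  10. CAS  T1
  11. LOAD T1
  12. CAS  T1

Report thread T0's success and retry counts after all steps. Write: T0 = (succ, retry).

T1 LOAD — after: cnt=2, r=2 — load
T1 CAS — after: cnt=3, r=2 — ok
T0 LOAD — after: cnt=3, r=3 — load
T1 LOAD — after: cnt=3, r=3 — load
T0 CAS — after: cnt=4, r=3 — ok
T1 CAS — after: cnt=4, r=3 — retry
T1 LOAD — after: cnt=4, r=4 — load
T0 LOAD — after: cnt=4, r=4 — load
T0 CAS — after: cnt=5, r=4 — ok
T1 CAS — after: cnt=5, r=4 — retry
T1 LOAD — after: cnt=5, r=5 — load
T1 CAS — after: cnt=6, r=5 — ok

T0 = (2, 0)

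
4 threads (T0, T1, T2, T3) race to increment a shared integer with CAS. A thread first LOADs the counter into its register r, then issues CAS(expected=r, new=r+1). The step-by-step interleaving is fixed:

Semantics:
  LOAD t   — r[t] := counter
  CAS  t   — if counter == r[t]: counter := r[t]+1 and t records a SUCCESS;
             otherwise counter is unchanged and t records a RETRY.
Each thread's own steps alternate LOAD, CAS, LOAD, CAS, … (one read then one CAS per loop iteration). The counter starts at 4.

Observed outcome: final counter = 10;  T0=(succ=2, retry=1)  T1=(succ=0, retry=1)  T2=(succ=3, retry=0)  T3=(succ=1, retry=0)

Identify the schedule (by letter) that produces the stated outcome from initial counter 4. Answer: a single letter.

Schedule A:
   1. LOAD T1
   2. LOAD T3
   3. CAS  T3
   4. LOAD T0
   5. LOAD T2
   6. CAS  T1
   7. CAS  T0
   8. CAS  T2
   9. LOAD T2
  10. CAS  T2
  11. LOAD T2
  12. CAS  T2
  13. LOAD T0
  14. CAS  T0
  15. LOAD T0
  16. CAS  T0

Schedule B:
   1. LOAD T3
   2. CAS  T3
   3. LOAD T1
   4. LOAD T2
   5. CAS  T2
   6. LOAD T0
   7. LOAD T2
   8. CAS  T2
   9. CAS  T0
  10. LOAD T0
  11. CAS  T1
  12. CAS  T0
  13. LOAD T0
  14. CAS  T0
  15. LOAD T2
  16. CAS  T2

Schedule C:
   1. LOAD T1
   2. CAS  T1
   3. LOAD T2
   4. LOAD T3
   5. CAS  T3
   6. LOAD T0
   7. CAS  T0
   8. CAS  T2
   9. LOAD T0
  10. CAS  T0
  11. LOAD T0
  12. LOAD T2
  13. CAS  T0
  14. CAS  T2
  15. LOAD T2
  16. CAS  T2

Tracing schedule B:
   1) LOAD T3:  M=4  r_T3=4
   2) CAS  T3:  M=5  r_T3=4 ✓
   3) LOAD T1:  M=5  r_T1=5
   4) LOAD T2:  M=5  r_T2=5
   5) CAS  T2:  M=6  r_T2=5 ✓
   6) LOAD T0:  M=6  r_T0=6
   7) LOAD T2:  M=6  r_T2=6
   8) CAS  T2:  M=7  r_T2=6 ✓
   9) CAS  T0:  M=7  r_T0=6 ✗
  10) LOAD T0:  M=7  r_T0=7
  11) CAS  T1:  M=7  r_T1=5 ✗
  12) CAS  T0:  M=8  r_T0=7 ✓
  13) LOAD T0:  M=8  r_T0=8
  14) CAS  T0:  M=9  r_T0=8 ✓
  15) LOAD T2:  M=9  r_T2=9
  16) CAS  T2:  M=10  r_T2=9 ✓

B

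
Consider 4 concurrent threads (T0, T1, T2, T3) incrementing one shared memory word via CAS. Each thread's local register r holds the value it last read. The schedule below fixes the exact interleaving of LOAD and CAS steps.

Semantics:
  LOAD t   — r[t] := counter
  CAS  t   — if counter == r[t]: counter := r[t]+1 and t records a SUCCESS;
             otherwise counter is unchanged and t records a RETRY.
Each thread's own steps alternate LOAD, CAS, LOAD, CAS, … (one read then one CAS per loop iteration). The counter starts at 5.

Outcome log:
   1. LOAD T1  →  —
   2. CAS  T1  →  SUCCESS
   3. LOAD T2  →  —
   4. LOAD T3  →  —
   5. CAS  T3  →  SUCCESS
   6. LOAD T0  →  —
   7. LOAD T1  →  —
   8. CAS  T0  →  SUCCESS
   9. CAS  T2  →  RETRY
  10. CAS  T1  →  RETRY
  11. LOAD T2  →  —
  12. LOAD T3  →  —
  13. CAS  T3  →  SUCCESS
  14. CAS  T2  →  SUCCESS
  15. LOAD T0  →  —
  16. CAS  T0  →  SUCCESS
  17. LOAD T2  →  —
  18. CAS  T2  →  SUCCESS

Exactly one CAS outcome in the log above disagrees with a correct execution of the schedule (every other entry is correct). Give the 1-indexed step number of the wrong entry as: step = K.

step = 14

Correct run:
step 1: T1 LOAD ⇒ load; ctr=5 reg=5
step 2: T1 CAS ⇒ ok; ctr=6 reg=5
step 3: T2 LOAD ⇒ load; ctr=6 reg=6
step 4: T3 LOAD ⇒ load; ctr=6 reg=6
step 5: T3 CAS ⇒ ok; ctr=7 reg=6
step 6: T0 LOAD ⇒ load; ctr=7 reg=7
step 7: T1 LOAD ⇒ load; ctr=7 reg=7
step 8: T0 CAS ⇒ ok; ctr=8 reg=7
step 9: T2 CAS ⇒ retry; ctr=8 reg=6
step 10: T1 CAS ⇒ retry; ctr=8 reg=7
step 11: T2 LOAD ⇒ load; ctr=8 reg=8
step 12: T3 LOAD ⇒ load; ctr=8 reg=8
step 13: T3 CAS ⇒ ok; ctr=9 reg=8
step 14: T2 CAS ⇒ retry; ctr=9 reg=8
step 15: T0 LOAD ⇒ load; ctr=9 reg=9
step 16: T0 CAS ⇒ ok; ctr=10 reg=9
step 17: T2 LOAD ⇒ load; ctr=10 reg=10
step 18: T2 CAS ⇒ ok; ctr=11 reg=10
Log disagrees first at step 14.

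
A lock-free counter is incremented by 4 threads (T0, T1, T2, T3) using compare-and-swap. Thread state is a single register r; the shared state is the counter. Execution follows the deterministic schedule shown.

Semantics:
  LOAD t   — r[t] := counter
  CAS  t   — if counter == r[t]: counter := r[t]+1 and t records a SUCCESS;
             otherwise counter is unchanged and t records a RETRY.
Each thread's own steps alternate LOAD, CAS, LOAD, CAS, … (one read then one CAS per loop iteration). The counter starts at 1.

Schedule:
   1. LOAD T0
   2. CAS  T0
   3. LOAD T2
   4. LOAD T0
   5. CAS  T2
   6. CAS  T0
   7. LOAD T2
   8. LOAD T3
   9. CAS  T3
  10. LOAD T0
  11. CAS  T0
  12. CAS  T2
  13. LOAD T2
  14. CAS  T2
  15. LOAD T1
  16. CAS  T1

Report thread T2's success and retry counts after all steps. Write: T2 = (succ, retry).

T2 = (2, 1)

T0 LOAD — after: cnt=1, r=1 — load
T0 CAS — after: cnt=2, r=1 — ok
T2 LOAD — after: cnt=2, r=2 — load
T0 LOAD — after: cnt=2, r=2 — load
T2 CAS — after: cnt=3, r=2 — ok
T0 CAS — after: cnt=3, r=2 — retry
T2 LOAD — after: cnt=3, r=3 — load
T3 LOAD — after: cnt=3, r=3 — load
T3 CAS — after: cnt=4, r=3 — ok
T0 LOAD — after: cnt=4, r=4 — load
T0 CAS — after: cnt=5, r=4 — ok
T2 CAS — after: cnt=5, r=3 — retry
T2 LOAD — after: cnt=5, r=5 — load
T2 CAS — after: cnt=6, r=5 — ok
T1 LOAD — after: cnt=6, r=6 — load
T1 CAS — after: cnt=7, r=6 — ok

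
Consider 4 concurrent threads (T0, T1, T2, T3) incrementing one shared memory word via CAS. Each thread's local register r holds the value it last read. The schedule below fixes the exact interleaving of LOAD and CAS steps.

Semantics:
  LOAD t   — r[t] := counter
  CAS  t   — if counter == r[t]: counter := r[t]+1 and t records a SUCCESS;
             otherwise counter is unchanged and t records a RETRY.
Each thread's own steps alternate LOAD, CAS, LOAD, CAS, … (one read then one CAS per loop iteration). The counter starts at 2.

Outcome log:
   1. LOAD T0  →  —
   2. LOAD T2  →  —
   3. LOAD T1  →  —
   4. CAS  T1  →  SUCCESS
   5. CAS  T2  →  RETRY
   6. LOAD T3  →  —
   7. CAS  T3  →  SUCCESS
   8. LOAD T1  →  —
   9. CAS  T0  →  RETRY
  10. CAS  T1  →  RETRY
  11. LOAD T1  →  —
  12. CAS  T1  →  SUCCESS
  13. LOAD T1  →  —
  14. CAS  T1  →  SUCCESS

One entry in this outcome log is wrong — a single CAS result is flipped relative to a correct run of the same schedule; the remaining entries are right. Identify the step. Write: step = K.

Re-executing:
step 1: T0 LOAD ⇒ load; ctr=2 reg=2
step 2: T2 LOAD ⇒ load; ctr=2 reg=2
step 3: T1 LOAD ⇒ load; ctr=2 reg=2
step 4: T1 CAS ⇒ ok; ctr=3 reg=2
step 5: T2 CAS ⇒ retry; ctr=3 reg=2
step 6: T3 LOAD ⇒ load; ctr=3 reg=3
step 7: T3 CAS ⇒ ok; ctr=4 reg=3
step 8: T1 LOAD ⇒ load; ctr=4 reg=4
step 9: T0 CAS ⇒ retry; ctr=4 reg=2
step 10: T1 CAS ⇒ ok; ctr=5 reg=4
step 11: T1 LOAD ⇒ load; ctr=5 reg=5
step 12: T1 CAS ⇒ ok; ctr=6 reg=5
step 13: T1 LOAD ⇒ load; ctr=6 reg=6
step 14: T1 CAS ⇒ ok; ctr=7 reg=6
Flip is step 10.

step = 10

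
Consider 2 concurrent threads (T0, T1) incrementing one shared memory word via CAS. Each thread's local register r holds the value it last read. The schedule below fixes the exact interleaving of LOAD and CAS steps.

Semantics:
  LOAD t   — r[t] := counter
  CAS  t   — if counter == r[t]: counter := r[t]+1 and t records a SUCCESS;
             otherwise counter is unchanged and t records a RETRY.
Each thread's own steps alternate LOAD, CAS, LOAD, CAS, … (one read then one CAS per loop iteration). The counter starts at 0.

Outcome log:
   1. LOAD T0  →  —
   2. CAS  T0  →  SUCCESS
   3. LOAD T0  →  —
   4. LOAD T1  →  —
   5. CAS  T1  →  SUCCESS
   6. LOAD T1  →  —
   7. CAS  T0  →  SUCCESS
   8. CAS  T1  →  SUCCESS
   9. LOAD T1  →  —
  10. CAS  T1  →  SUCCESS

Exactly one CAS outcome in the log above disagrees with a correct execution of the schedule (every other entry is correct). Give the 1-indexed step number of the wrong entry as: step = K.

Reference trace:
[1] T0.load  rd  (counter 0, T0.r 0)
[2] T0.cas  hit  (counter 1, T0.r 0)
[3] T0.load  rd  (counter 1, T0.r 1)
[4] T1.load  rd  (counter 1, T1.r 1)
[5] T1.cas  hit  (counter 2, T1.r 1)
[6] T1.load  rd  (counter 2, T1.r 2)
[7] T0.cas  miss  (counter 2, T0.r 1)
[8] T1.cas  hit  (counter 3, T1.r 2)
[9] T1.load  rd  (counter 3, T1.r 3)
[10] T1.cas  hit  (counter 4, T1.r 3)
Log disagrees first at step 7.

step = 7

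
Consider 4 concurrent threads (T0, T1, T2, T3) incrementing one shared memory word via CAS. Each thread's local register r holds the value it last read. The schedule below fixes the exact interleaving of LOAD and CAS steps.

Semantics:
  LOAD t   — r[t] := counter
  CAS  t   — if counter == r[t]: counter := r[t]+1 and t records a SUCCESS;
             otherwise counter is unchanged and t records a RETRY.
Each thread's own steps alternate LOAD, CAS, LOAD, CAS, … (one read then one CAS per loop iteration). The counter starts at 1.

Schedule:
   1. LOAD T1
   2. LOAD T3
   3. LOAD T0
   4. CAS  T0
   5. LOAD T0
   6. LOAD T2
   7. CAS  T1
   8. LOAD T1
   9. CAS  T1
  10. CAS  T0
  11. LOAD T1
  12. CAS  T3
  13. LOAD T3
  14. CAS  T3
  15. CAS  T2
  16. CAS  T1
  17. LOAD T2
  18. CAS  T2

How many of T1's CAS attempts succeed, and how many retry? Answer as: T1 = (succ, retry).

T1 = (1, 2)

#1 T1 reads 1
#2 T3 reads 1
#3 T0 reads 1
#4 T0 CAS(1→2) writes; counter now 2
#5 T0 reads 2
#6 T2 reads 2
#7 T1 CAS(1→2) fails; counter now 2
#8 T1 reads 2
#9 T1 CAS(2→3) writes; counter now 3
#10 T0 CAS(2→3) fails; counter now 3
#11 T1 reads 3
#12 T3 CAS(1→2) fails; counter now 3
#13 T3 reads 3
#14 T3 CAS(3→4) writes; counter now 4
#15 T2 CAS(2→3) fails; counter now 4
#16 T1 CAS(3→4) fails; counter now 4
#17 T2 reads 4
#18 T2 CAS(4→5) writes; counter now 5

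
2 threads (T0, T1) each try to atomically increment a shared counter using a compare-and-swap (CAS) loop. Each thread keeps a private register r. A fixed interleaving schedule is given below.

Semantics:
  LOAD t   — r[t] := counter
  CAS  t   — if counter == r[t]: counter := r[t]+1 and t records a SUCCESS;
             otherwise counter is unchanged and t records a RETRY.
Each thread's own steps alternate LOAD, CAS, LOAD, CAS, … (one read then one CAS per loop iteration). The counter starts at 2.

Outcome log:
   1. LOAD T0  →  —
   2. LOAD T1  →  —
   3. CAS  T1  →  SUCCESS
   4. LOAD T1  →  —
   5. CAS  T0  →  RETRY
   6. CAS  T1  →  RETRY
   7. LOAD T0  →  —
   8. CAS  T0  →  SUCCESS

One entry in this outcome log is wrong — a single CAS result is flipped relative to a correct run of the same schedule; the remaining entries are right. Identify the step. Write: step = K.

Re-executing:
[1] T0.load  rd  (counter 2, T0.r 2)
[2] T1.load  rd  (counter 2, T1.r 2)
[3] T1.cas  hit  (counter 3, T1.r 2)
[4] T1.load  rd  (counter 3, T1.r 3)
[5] T0.cas  miss  (counter 3, T0.r 2)
[6] T1.cas  hit  (counter 4, T1.r 3)
[7] T0.load  rd  (counter 4, T0.r 4)
[8] T0.cas  hit  (counter 5, T0.r 4)
Log disagrees first at step 6.

step = 6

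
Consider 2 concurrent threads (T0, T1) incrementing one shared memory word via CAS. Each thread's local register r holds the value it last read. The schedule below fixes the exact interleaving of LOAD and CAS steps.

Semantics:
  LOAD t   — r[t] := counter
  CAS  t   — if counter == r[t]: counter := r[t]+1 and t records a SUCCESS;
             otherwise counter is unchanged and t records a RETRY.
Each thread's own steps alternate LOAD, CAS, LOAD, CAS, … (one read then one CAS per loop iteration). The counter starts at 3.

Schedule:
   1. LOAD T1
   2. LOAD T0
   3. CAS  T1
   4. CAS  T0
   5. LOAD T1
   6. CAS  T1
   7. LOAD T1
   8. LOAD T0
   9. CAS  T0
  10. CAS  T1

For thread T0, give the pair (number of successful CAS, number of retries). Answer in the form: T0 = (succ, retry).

T0 = (1, 1)

1. LOAD T1 → mem=3 r[T1]=3 [LOAD]
2. LOAD T0 → mem=3 r[T0]=3 [LOAD]
3. CAS T1 → mem=4 r[T1]=3 [OK]
4. CAS T0 → mem=4 r[T0]=3 [RETRY]
5. LOAD T1 → mem=4 r[T1]=4 [LOAD]
6. CAS T1 → mem=5 r[T1]=4 [OK]
7. LOAD T1 → mem=5 r[T1]=5 [LOAD]
8. LOAD T0 → mem=5 r[T0]=5 [LOAD]
9. CAS T0 → mem=6 r[T0]=5 [OK]
10. CAS T1 → mem=6 r[T1]=5 [RETRY]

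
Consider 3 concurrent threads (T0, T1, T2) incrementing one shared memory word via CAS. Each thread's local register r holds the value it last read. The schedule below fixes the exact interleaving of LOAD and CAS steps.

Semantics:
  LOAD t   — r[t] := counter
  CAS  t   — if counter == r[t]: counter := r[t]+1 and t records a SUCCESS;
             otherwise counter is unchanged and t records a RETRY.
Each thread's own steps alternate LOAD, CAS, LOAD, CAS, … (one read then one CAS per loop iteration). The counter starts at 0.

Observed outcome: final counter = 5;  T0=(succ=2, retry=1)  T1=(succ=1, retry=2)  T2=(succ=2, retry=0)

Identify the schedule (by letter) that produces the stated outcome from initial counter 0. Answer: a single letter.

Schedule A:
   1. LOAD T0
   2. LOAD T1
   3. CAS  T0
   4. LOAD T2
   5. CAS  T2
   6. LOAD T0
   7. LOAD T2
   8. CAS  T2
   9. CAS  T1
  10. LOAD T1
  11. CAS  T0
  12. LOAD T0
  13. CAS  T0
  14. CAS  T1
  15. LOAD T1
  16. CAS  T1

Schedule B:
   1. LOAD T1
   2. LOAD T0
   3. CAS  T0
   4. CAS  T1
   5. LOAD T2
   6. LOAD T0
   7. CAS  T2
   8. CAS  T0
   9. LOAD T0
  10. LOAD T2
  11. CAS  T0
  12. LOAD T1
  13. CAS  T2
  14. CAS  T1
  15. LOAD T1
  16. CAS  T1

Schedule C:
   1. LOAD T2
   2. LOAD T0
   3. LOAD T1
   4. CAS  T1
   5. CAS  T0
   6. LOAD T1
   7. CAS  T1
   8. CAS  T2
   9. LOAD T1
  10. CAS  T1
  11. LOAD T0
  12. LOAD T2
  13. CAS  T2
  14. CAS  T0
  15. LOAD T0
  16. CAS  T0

Run A:
step 1: T0 LOAD ⇒ load; ctr=0 reg=0
step 2: T1 LOAD ⇒ load; ctr=0 reg=0
step 3: T0 CAS ⇒ ok; ctr=1 reg=0
step 4: T2 LOAD ⇒ load; ctr=1 reg=1
step 5: T2 CAS ⇒ ok; ctr=2 reg=1
step 6: T0 LOAD ⇒ load; ctr=2 reg=2
step 7: T2 LOAD ⇒ load; ctr=2 reg=2
step 8: T2 CAS ⇒ ok; ctr=3 reg=2
step 9: T1 CAS ⇒ retry; ctr=3 reg=0
step 10: T1 LOAD ⇒ load; ctr=3 reg=3
step 11: T0 CAS ⇒ retry; ctr=3 reg=2
step 12: T0 LOAD ⇒ load; ctr=3 reg=3
step 13: T0 CAS ⇒ ok; ctr=4 reg=3
step 14: T1 CAS ⇒ retry; ctr=4 reg=3
step 15: T1 LOAD ⇒ load; ctr=4 reg=4
step 16: T1 CAS ⇒ ok; ctr=5 reg=4

A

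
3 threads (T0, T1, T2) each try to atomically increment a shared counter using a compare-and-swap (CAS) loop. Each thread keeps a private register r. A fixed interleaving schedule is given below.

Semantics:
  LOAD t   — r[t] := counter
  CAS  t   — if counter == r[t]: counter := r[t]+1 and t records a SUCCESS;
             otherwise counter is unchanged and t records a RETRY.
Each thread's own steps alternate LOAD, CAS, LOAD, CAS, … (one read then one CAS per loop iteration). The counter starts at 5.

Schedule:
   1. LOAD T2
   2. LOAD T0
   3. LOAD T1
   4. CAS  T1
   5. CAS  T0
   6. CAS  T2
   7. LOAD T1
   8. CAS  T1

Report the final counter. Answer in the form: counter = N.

T2 LOAD — after: cnt=5, r=5 — load
T0 LOAD — after: cnt=5, r=5 — load
T1 LOAD — after: cnt=5, r=5 — load
T1 CAS — after: cnt=6, r=5 — ok
T0 CAS — after: cnt=6, r=5 — retry
T2 CAS — after: cnt=6, r=5 — retry
T1 LOAD — after: cnt=6, r=6 — load
T1 CAS — after: cnt=7, r=6 — ok

counter = 7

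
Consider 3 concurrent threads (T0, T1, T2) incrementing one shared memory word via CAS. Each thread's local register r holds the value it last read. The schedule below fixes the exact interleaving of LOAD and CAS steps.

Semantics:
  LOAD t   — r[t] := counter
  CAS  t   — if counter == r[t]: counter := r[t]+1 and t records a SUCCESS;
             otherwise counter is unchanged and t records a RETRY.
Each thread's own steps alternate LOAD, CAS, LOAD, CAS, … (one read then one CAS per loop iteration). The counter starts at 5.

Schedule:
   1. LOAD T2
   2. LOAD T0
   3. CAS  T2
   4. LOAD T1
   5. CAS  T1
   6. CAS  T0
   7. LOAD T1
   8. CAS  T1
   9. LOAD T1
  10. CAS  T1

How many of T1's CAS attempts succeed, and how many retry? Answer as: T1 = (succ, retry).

[1] T2.load  rd  (counter 5, T2.r 5)
[2] T0.load  rd  (counter 5, T0.r 5)
[3] T2.cas  hit  (counter 6, T2.r 5)
[4] T1.load  rd  (counter 6, T1.r 6)
[5] T1.cas  hit  (counter 7, T1.r 6)
[6] T0.cas  miss  (counter 7, T0.r 5)
[7] T1.load  rd  (counter 7, T1.r 7)
[8] T1.cas  hit  (counter 8, T1.r 7)
[9] T1.load  rd  (counter 8, T1.r 8)
[10] T1.cas  hit  (counter 9, T1.r 8)

T1 = (3, 0)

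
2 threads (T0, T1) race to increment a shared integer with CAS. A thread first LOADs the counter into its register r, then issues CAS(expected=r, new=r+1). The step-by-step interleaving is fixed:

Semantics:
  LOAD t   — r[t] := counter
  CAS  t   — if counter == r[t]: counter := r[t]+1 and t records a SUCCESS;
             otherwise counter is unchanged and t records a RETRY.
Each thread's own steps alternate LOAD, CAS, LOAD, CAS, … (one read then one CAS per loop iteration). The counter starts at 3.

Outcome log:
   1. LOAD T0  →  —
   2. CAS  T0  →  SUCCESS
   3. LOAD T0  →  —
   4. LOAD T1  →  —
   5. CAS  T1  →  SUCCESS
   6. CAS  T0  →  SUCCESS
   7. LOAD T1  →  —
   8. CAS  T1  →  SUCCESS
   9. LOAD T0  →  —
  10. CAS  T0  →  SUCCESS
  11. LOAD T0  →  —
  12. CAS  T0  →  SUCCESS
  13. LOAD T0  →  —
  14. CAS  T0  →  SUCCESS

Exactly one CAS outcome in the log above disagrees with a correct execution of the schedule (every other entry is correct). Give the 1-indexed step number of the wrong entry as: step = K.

Correct run:
1. LOAD T0 → mem=3 r[T0]=3 [LOAD]
2. CAS T0 → mem=4 r[T0]=3 [OK]
3. LOAD T0 → mem=4 r[T0]=4 [LOAD]
4. LOAD T1 → mem=4 r[T1]=4 [LOAD]
5. CAS T1 → mem=5 r[T1]=4 [OK]
6. CAS T0 → mem=5 r[T0]=4 [RETRY]
7. LOAD T1 → mem=5 r[T1]=5 [LOAD]
8. CAS T1 → mem=6 r[T1]=5 [OK]
9. LOAD T0 → mem=6 r[T0]=6 [LOAD]
10. CAS T0 → mem=7 r[T0]=6 [OK]
11. LOAD T0 → mem=7 r[T0]=7 [LOAD]
12. CAS T0 → mem=8 r[T0]=7 [OK]
13. LOAD T0 → mem=8 r[T0]=8 [LOAD]
14. CAS T0 → mem=9 r[T0]=8 [OK]
Mismatch at 6.

step = 6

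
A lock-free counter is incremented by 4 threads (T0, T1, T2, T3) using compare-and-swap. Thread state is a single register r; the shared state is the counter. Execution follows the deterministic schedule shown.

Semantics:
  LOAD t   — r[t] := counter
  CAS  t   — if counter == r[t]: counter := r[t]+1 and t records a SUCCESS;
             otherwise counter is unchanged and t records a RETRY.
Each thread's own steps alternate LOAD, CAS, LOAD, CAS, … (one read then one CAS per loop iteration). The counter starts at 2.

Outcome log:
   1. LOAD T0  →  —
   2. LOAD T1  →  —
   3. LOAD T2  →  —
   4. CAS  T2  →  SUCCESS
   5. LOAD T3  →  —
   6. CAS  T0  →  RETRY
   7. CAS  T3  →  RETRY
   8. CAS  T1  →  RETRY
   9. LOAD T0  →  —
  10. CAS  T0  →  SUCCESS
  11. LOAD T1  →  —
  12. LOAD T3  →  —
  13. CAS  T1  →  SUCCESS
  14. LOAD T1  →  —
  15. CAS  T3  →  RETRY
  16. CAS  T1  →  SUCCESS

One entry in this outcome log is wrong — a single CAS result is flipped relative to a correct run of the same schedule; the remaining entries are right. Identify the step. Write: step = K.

step = 7

Re-executing:
T0 LOAD — after: cnt=2, r=2 — load
T1 LOAD — after: cnt=2, r=2 — load
T2 LOAD — after: cnt=2, r=2 — load
T2 CAS — after: cnt=3, r=2 — ok
T3 LOAD — after: cnt=3, r=3 — load
T0 CAS — after: cnt=3, r=2 — retry
T3 CAS — after: cnt=4, r=3 — ok
T1 CAS — after: cnt=4, r=2 — retry
T0 LOAD — after: cnt=4, r=4 — load
T0 CAS — after: cnt=5, r=4 — ok
T1 LOAD — after: cnt=5, r=5 — load
T3 LOAD — after: cnt=5, r=5 — load
T1 CAS — after: cnt=6, r=5 — ok
T1 LOAD — after: cnt=6, r=6 — load
T3 CAS — after: cnt=6, r=5 — retry
T1 CAS — after: cnt=7, r=6 — ok
Log disagrees first at step 7.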